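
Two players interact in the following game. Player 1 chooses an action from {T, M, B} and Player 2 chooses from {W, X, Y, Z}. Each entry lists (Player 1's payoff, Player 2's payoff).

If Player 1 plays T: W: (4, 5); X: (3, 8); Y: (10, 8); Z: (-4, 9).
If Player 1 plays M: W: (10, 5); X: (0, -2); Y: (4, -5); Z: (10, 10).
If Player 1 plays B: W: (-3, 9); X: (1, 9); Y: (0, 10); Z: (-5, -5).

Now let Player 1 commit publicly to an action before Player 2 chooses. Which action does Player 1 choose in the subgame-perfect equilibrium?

M

Backward induction with Player 1 moving first.
- T → Player 2 plays Z (best of 5, 8, 8, 9); Player 1 gets -4.
- M → Player 2 plays Z (best of 5, -2, -5, 10); Player 1 gets 10.
- B → Player 2 plays Y (best of 9, 9, 10, -5); Player 1 gets 0.
Among -4, 10, 0, the best is 10 at M. Subgame-perfect outcome: (M, Z) with payoffs (10, 10).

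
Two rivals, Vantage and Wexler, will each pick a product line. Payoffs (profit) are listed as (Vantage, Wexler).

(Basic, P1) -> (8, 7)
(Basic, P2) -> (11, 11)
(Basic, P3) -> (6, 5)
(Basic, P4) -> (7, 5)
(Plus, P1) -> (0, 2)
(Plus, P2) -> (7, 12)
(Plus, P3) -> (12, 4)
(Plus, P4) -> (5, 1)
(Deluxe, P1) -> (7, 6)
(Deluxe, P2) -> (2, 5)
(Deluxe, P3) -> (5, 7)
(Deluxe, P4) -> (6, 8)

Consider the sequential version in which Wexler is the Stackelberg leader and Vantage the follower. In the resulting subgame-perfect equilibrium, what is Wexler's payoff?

11

Backward induction with Wexler moving first.
- P1 → Vantage plays Basic (best of 8, 0, 7); Wexler gets 7.
- P2 → Vantage plays Basic (best of 11, 7, 2); Wexler gets 11.
- P3 → Vantage plays Plus (best of 6, 12, 5); Wexler gets 4.
- P4 → Vantage plays Basic (best of 7, 5, 6); Wexler gets 5.
Maximizing over 7, 11, 4, 5, Wexler chooses P2. Subgame-perfect outcome: (Basic, P2) with payoffs (11, 11).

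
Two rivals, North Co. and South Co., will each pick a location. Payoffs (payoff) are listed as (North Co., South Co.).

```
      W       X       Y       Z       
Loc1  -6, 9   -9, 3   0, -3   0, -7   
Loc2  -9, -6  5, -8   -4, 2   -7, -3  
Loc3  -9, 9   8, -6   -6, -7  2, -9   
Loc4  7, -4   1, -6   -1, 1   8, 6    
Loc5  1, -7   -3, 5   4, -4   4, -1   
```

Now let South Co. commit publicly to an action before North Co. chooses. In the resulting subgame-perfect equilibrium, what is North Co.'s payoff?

Backward induction with South Co. moving first.
- W → North Co. plays Loc4 (best of -6, -9, -9, 7, 1); South Co. gets -4.
- X → North Co. plays Loc3 (best of -9, 5, 8, 1, -3); South Co. gets -6.
- Y → North Co. plays Loc5 (best of 0, -4, -6, -1, 4); South Co. gets -4.
- Z → North Co. plays Loc4 (best of 0, -7, 2, 8, 4); South Co. gets 6.
Among -4, -6, -4, 6, the best is 6 at Z. Subgame-perfect outcome: (Loc4, Z) with payoffs (8, 6).

8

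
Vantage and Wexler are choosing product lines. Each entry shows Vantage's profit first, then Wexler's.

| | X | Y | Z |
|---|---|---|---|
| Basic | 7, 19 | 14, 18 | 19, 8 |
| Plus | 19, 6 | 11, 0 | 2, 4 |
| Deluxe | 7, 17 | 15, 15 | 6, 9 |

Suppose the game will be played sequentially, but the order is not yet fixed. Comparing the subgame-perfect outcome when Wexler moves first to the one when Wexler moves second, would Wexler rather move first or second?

first

If Vantage leads: Wexler's best replies are Basic→X, Plus→X, Deluxe→X; Vantage's induced payoffs 7, 19, 7; outcome (Plus, X), payoffs (19, 6).
If Wexler leads: Vantage's best replies are X→Plus, Y→Deluxe, Z→Basic; Wexler's induced payoffs 6, 15, 8; outcome (Deluxe, Y), payoffs (15, 15).
Wexler gets 15 moving first and 6 moving second, so Wexler prefers to move first.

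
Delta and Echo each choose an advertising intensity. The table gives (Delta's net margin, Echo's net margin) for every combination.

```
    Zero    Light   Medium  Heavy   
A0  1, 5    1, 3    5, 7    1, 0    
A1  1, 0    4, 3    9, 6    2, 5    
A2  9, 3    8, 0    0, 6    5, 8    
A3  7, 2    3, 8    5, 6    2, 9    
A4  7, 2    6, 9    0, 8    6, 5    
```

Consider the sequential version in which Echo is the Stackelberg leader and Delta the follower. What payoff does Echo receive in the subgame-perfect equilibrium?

6

Backward induction with Echo moving first.
- Zero: Delta compares 1, 1, 9, 7, 7 and picks A2; Echo would get 3.
- Light: Delta compares 1, 4, 8, 3, 6 and picks A2; Echo would get 0.
- Medium: Delta compares 5, 9, 0, 5, 0 and picks A1; Echo would get 6.
- Heavy: Delta compares 1, 2, 5, 2, 6 and picks A4; Echo would get 5.
Among 3, 0, 6, 5, the best is 6 at Medium. Subgame-perfect outcome: (A1, Medium) with payoffs (9, 6).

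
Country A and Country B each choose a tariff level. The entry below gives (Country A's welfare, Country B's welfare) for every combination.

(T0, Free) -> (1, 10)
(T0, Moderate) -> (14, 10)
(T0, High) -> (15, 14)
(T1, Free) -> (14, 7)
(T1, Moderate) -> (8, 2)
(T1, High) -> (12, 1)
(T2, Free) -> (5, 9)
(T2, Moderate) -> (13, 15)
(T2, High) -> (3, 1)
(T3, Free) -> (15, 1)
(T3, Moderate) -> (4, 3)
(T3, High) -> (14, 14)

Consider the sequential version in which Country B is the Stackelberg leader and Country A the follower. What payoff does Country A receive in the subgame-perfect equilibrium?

15

Country A best-responds to each possible Country B move:
- Free → Country A plays T3 (best of 1, 14, 5, 15); Country B gets 1.
- Moderate → Country A plays T0 (best of 14, 8, 13, 4); Country B gets 10.
- High → Country A plays T0 (best of 15, 12, 3, 14); Country B gets 14.
Among 1, 10, 14, the best is 14 at High. Subgame-perfect outcome: (T0, High) with payoffs (15, 14).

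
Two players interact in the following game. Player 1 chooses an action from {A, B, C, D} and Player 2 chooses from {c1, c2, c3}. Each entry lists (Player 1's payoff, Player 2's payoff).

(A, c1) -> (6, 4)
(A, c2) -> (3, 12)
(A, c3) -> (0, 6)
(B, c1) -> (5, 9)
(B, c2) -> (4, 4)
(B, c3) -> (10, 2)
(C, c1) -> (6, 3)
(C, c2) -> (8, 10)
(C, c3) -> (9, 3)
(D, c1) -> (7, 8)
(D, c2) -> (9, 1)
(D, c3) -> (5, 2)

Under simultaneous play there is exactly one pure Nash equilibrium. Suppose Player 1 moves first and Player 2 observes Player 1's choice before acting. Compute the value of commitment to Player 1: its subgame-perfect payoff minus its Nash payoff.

Work backward from Player 2's decision.
- A: BR = c2, leader payoff 3.
- B: BR = c1, leader payoff 5.
- C: BR = c2, leader payoff 8.
- D: BR = c1, leader payoff 7.
Among 3, 5, 8, 7, the best is 8 at C. Subgame-perfect outcome: (C, c2) with payoffs (8, 10).
For the simultaneous game, intersect best replies.
Player 1's best replies: c1→D; c2→D; c3→B.
Player 2's best replies: A→c2; B→c1; C→c2; D→c1.
Only (D, c1) has each player best-responding; Nash payoffs (7, 8).
Player 1's commitment gain: 8 − 7 = 1.

1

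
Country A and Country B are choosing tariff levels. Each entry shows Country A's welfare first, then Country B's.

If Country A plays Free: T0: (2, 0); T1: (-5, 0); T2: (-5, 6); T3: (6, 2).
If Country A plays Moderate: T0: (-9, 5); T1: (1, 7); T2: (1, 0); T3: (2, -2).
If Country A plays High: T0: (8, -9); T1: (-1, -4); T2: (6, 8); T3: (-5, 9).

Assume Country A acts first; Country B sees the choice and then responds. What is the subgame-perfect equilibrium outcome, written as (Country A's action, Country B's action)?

Backward induction with Country A moving first.
- Free: BR = T2, leader payoff -5.
- Moderate: BR = T1, leader payoff 1.
- High: BR = T3, leader payoff -5.
Maximizing over -5, 1, -5, Country A chooses Moderate. Subgame-perfect outcome: (Moderate, T1) with payoffs (1, 7).

(Moderate, T1)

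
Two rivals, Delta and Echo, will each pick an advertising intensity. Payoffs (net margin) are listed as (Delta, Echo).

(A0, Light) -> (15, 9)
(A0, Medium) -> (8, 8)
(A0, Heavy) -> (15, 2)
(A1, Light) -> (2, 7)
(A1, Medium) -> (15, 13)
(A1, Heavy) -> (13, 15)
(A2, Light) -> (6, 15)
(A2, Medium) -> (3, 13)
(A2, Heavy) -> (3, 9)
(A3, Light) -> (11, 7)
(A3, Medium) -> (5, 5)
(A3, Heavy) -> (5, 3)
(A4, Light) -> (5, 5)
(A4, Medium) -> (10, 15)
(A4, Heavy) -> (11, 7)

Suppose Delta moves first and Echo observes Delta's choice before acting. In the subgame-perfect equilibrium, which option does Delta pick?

A0

Work backward from Echo's decision.
- A0: BR = Light, leader payoff 15.
- A1: BR = Heavy, leader payoff 13.
- A2: BR = Light, leader payoff 6.
- A3: BR = Light, leader payoff 11.
- A4: BR = Medium, leader payoff 10.
Delta's induced payoffs are 15, 13, 6, 11, 10, so Delta commits to A0. Subgame-perfect outcome: (A0, Light) with payoffs (15, 9).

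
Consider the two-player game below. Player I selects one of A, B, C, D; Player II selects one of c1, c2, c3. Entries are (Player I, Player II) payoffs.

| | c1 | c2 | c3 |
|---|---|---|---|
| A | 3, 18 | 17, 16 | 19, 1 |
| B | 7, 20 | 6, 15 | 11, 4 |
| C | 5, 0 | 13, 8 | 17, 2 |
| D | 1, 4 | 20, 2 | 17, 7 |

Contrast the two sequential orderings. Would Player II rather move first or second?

If Player I leads: Player II's best replies are A→c1, B→c1, C→c2, D→c3; Player I's induced payoffs 3, 7, 13, 17; outcome (D, c3), payoffs (17, 7).
If Player II leads: Player I's best replies are c1→B, c2→D, c3→A; Player II's induced payoffs 20, 2, 1; outcome (B, c1), payoffs (7, 20).
Player II gets 20 moving first and 7 moving second, so Player II prefers to move first.

first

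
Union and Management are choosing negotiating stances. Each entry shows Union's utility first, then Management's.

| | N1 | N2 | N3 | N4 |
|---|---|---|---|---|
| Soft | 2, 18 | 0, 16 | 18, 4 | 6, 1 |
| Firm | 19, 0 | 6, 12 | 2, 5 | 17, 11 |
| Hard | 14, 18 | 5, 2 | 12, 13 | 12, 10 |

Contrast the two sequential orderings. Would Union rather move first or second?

first

If Union leads: Management's best replies are Soft→N1, Firm→N2, Hard→N1; Union's induced payoffs 2, 6, 14; outcome (Hard, N1), payoffs (14, 18).
If Management leads: Union's best replies are N1→Firm, N2→Firm, N3→Soft, N4→Firm; Management's induced payoffs 0, 12, 4, 11; outcome (Firm, N2), payoffs (6, 12).
Union gets 14 moving first and 6 moving second, so Union prefers to move first.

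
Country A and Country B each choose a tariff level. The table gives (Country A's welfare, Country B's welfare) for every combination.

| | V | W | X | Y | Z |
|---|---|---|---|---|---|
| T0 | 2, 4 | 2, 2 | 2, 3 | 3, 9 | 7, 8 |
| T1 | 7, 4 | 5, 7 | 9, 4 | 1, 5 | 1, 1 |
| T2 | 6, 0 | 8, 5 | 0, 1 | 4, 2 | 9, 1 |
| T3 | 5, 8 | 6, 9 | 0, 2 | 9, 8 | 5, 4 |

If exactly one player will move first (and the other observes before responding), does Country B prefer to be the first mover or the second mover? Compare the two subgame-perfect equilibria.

If Country A leads: Country B's best replies are T0→Y, T1→W, T2→W, T3→W; Country A's induced payoffs 3, 5, 8, 6; outcome (T2, W), payoffs (8, 5).
If Country B leads: Country A's best replies are V→T1, W→T2, X→T1, Y→T3, Z→T2; Country B's induced payoffs 4, 5, 4, 8, 1; outcome (T3, Y), payoffs (9, 8).
Country B gets 8 moving first and 5 moving second, so Country B prefers to move first.

first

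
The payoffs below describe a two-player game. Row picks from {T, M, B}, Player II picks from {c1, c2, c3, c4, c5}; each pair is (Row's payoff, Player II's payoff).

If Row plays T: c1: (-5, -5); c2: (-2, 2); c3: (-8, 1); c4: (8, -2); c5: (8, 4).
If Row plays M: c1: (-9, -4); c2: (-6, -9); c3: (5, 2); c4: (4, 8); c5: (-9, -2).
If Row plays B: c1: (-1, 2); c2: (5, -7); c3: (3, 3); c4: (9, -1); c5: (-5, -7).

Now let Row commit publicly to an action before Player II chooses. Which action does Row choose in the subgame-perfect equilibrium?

Player II best-responds to each possible Row move:
- T: BR = c5, leader payoff 8.
- M: BR = c4, leader payoff 4.
- B: BR = c3, leader payoff 3.
Among 8, 4, 3, the best is 8 at T. Subgame-perfect outcome: (T, c5) with payoffs (8, 4).

T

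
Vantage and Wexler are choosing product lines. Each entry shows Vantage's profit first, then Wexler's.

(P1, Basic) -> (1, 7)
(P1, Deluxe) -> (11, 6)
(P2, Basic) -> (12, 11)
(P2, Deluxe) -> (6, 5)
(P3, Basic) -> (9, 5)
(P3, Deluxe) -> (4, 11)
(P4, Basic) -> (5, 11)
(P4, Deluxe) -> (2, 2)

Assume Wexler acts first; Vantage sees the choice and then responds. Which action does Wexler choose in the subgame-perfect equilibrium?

Basic

Backward induction with Wexler moving first.
- Basic: Vantage compares 1, 12, 9, 5 and picks P2; Wexler would get 11.
- Deluxe: Vantage compares 11, 6, 4, 2 and picks P1; Wexler would get 6.
Among 11, 6, the best is 11 at Basic. Subgame-perfect outcome: (P2, Basic) with payoffs (12, 11).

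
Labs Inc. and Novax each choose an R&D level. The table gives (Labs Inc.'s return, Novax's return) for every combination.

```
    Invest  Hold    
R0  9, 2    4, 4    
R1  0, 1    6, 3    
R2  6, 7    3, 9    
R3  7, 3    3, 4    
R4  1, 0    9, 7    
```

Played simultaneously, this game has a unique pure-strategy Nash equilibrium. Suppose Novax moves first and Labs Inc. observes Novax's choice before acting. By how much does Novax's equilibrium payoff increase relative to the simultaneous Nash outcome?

Work backward from Labs Inc.'s decision.
- Invest: BR = R0, leader payoff 2.
- Hold: BR = R4, leader payoff 7.
Among 2, 7, the best is 7 at Hold. Subgame-perfect outcome: (R4, Hold) with payoffs (9, 7).
Under simultaneous play:
Labs Inc.'s best replies: Invest→R0; Hold→R4.
Novax's best replies: R0→Hold; R1→Hold; R2→Hold; R3→Hold; R4→Hold.
The unique mutual best reply is (R4, Hold), giving (9, 7).
Novax's commitment gain: 7 − 7 = 0.

0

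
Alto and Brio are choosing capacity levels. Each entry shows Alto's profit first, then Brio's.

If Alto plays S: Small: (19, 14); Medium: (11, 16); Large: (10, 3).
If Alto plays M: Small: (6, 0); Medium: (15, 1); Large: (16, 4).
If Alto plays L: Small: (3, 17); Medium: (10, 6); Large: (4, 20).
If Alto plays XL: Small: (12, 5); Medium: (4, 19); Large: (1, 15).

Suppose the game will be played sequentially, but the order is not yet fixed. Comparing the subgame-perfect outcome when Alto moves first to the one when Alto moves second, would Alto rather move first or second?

second

If Alto leads: Brio's best replies are S→Medium, M→Large, L→Large, XL→Medium; Alto's induced payoffs 11, 16, 4, 4; outcome (M, Large), payoffs (16, 4).
If Brio leads: Alto's best replies are Small→S, Medium→M, Large→M; Brio's induced payoffs 14, 1, 4; outcome (S, Small), payoffs (19, 14).
Alto gets 16 moving first and 19 moving second, so Alto prefers to move second.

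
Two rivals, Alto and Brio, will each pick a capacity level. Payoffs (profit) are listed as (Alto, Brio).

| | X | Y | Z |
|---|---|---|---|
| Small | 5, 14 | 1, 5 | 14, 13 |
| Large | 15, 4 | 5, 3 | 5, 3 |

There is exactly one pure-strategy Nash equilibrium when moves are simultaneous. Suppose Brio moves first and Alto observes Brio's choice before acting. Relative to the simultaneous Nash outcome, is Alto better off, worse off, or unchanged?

Work backward from Alto's decision.
- X: Alto compares 5, 15 and picks Large; Brio would get 4.
- Y: Alto compares 1, 5 and picks Large; Brio would get 3.
- Z: Alto compares 14, 5 and picks Small; Brio would get 13.
Maximizing over 4, 3, 13, Brio chooses Z. Subgame-perfect outcome: (Small, Z) with payoffs (14, 13).
Under simultaneous play:
Alto's best replies: X→Large; Y→Large; Z→Small.
Brio's best replies: Small→X; Large→X.
Only (Large, X) has each player best-responding; Nash payoffs (15, 4).
Alto earns 14 sequentially versus 15 at the Nash outcome: worse off.

worse off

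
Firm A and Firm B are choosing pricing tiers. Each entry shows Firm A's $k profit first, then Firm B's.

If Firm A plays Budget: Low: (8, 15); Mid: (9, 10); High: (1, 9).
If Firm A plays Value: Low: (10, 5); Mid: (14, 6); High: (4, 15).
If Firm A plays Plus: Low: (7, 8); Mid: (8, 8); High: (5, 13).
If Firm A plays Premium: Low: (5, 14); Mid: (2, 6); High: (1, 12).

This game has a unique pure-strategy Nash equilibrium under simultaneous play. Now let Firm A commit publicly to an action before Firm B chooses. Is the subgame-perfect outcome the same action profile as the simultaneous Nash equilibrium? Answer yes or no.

no

Backward induction with Firm A moving first.
- Budget: BR = Low, leader payoff 8.
- Value: BR = High, leader payoff 4.
- Plus: BR = High, leader payoff 5.
- Premium: BR = Low, leader payoff 5.
Firm A's induced payoffs are 8, 4, 5, 5, so Firm A commits to Budget. Subgame-perfect outcome: (Budget, Low) with payoffs (8, 15).
For the simultaneous game, intersect best replies.
Firm A's best replies: Low→Value; Mid→Value; High→Plus.
Firm B's best replies: Budget→Low; Value→High; Plus→High; Premium→Low.
The unique mutual best reply is (Plus, High), giving (5, 13).
Sequential outcome (Budget, Low) differs from the Nash profile (Plus, High).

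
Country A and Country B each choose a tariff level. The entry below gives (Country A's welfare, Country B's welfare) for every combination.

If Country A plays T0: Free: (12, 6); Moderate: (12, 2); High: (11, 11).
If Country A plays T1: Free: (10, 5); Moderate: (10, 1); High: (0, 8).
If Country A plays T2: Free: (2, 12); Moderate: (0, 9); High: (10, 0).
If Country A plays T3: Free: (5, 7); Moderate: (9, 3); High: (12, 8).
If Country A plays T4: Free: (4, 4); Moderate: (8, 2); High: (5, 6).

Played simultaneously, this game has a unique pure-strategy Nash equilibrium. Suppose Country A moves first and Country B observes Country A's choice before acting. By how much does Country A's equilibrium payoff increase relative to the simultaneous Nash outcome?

Backward induction with Country A moving first.
- T0: Country B compares 6, 2, 11 and picks High; Country A would get 11.
- T1: Country B compares 5, 1, 8 and picks High; Country A would get 0.
- T2: Country B compares 12, 9, 0 and picks Free; Country A would get 2.
- T3: Country B compares 7, 3, 8 and picks High; Country A would get 12.
- T4: Country B compares 4, 2, 6 and picks High; Country A would get 5.
Country A's induced payoffs are 11, 0, 2, 12, 5, so Country A commits to T3. Subgame-perfect outcome: (T3, High) with payoffs (12, 8).
For the simultaneous game, intersect best replies.
Country A's best replies: Free→T0; Moderate→T0; High→T3.
Country B's best replies: T0→High; T1→High; T2→Free; T3→High; T4→High.
Only (T3, High) has each player best-responding; Nash payoffs (12, 8).
Country A's commitment gain: 12 − 12 = 0.

0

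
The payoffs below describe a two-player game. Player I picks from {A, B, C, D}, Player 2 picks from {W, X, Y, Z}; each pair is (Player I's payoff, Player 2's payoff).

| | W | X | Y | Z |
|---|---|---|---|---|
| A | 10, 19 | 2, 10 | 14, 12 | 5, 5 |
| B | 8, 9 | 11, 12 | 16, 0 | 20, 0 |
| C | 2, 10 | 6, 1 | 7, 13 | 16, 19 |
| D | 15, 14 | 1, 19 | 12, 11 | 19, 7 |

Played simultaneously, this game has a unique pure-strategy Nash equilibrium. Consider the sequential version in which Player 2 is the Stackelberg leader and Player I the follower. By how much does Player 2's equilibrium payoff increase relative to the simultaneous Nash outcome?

2

Player I best-responds to each possible Player 2 move:
- W: BR = D, leader payoff 14.
- X: BR = B, leader payoff 12.
- Y: BR = B, leader payoff 0.
- Z: BR = B, leader payoff 0.
Among 14, 12, 0, 0, the best is 14 at W. Subgame-perfect outcome: (D, W) with payoffs (15, 14).
Now find the simultaneous Nash equilibrium.
Player I's best replies: W→D; X→B; Y→B; Z→B.
Player 2's best replies: A→W; B→X; C→Z; D→X.
The unique mutual best reply is (B, X), giving (11, 12).
Player 2's commitment gain: 14 − 12 = 2.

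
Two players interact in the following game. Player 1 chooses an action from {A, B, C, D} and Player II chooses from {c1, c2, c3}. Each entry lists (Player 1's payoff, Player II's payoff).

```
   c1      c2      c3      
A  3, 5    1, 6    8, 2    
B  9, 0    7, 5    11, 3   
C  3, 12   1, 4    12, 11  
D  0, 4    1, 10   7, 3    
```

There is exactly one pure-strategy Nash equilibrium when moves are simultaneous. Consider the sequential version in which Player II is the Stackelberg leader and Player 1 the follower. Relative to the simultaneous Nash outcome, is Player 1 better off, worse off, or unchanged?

better off

Solve by backward induction (Player II leads).
- c1 → Player 1 plays B (best of 3, 9, 3, 0); Player II gets 0.
- c2 → Player 1 plays B (best of 1, 7, 1, 1); Player II gets 5.
- c3 → Player 1 plays C (best of 8, 11, 12, 7); Player II gets 11.
Maximizing over 0, 5, 11, Player II chooses c3. Subgame-perfect outcome: (C, c3) with payoffs (12, 11).
Now find the simultaneous Nash equilibrium.
Player 1's best replies: c1→B; c2→B; c3→C.
Player II's best replies: A→c2; B→c2; C→c1; D→c2.
The unique mutual best reply is (B, c2), giving (7, 5).
Player 1 earns 12 sequentially versus 7 at the Nash outcome: better off.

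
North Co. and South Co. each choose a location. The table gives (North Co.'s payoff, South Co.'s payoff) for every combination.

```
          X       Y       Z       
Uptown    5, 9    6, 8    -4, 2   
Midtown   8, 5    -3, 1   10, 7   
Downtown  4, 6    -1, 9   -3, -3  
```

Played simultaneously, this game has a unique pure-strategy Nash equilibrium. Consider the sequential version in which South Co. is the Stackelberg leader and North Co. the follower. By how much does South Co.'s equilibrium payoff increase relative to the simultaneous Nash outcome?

1

Backward induction with South Co. moving first.
- X → North Co. plays Midtown (best of 5, 8, 4); South Co. gets 5.
- Y → North Co. plays Uptown (best of 6, -3, -1); South Co. gets 8.
- Z → North Co. plays Midtown (best of -4, 10, -3); South Co. gets 7.
South Co.'s induced payoffs are 5, 8, 7, so South Co. commits to Y. Subgame-perfect outcome: (Uptown, Y) with payoffs (6, 8).
For the simultaneous game, intersect best replies.
North Co.'s best replies: X→Midtown; Y→Uptown; Z→Midtown.
South Co.'s best replies: Uptown→X; Midtown→Z; Downtown→Y.
The unique mutual best reply is (Midtown, Z), giving (10, 7).
South Co.'s commitment gain: 8 − 7 = 1.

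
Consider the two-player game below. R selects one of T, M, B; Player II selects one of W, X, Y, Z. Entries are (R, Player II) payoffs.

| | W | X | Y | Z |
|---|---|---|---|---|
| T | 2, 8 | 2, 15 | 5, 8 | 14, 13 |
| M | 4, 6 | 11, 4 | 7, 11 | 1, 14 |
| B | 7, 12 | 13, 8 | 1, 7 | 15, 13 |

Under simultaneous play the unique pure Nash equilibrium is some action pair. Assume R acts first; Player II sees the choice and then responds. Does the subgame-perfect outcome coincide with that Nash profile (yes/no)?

yes

Player II best-responds to each possible R move:
- T: BR = X, leader payoff 2.
- M: BR = Z, leader payoff 1.
- B: BR = Z, leader payoff 15.
Among 2, 1, 15, the best is 15 at B. Subgame-perfect outcome: (B, Z) with payoffs (15, 13).
For the simultaneous game, intersect best replies.
R's best replies: W→B; X→B; Y→M; Z→B.
Player II's best replies: T→X; M→Z; B→Z.
Only (B, Z) has each player best-responding; Nash payoffs (15, 13).
Sequential outcome (B, Z) coincides with the Nash profile (B, Z).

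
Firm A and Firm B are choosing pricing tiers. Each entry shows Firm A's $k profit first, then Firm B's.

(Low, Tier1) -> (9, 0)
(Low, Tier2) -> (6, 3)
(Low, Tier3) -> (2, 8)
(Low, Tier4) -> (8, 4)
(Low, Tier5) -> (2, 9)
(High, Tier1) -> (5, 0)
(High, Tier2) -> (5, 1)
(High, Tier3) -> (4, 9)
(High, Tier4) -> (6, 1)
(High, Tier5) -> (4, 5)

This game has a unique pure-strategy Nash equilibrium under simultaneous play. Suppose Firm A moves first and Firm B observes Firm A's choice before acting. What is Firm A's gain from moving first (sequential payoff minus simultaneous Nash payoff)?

0

Work backward from Firm B's decision.
- Low: BR = Tier5, leader payoff 2.
- High: BR = Tier3, leader payoff 4.
Among 2, 4, the best is 4 at High. Subgame-perfect outcome: (High, Tier3) with payoffs (4, 9).
Now find the simultaneous Nash equilibrium.
Firm A's best replies: Tier1→Low; Tier2→Low; Tier3→High; Tier4→Low; Tier5→High.
Firm B's best replies: Low→Tier5; High→Tier3.
Only (High, Tier3) has each player best-responding; Nash payoffs (4, 9).
Firm A's commitment gain: 4 − 4 = 0.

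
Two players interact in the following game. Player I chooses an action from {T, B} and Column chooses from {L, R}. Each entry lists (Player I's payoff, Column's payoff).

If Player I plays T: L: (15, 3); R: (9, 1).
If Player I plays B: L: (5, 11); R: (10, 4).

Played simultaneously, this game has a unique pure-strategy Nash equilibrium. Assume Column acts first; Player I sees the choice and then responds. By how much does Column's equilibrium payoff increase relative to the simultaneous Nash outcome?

Work backward from Player I's decision.
- L: Player I compares 15, 5 and picks T; Column would get 3.
- R: Player I compares 9, 10 and picks B; Column would get 4.
Maximizing over 3, 4, Column chooses R. Subgame-perfect outcome: (B, R) with payoffs (10, 4).
For the simultaneous game, intersect best replies.
Player I's best replies: L→T; R→B.
Column's best replies: T→L; B→L.
Only (T, L) has each player best-responding; Nash payoffs (15, 3).
Column's commitment gain: 4 − 3 = 1.

1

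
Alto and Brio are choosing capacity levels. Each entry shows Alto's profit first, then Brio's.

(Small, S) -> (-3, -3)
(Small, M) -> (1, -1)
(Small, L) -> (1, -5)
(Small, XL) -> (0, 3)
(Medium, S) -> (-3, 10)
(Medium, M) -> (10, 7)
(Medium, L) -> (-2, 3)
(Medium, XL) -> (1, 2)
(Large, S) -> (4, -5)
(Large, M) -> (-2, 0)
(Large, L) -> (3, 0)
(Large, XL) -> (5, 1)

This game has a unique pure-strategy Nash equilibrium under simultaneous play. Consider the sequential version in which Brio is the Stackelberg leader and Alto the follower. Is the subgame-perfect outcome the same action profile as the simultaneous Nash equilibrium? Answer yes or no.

Alto best-responds to each possible Brio move:
- S: BR = Large, leader payoff -5.
- M: BR = Medium, leader payoff 7.
- L: BR = Large, leader payoff 0.
- XL: BR = Large, leader payoff 1.
Maximizing over -5, 7, 0, 1, Brio chooses M. Subgame-perfect outcome: (Medium, M) with payoffs (10, 7).
For the simultaneous game, intersect best replies.
Alto's best replies: S→Large; M→Medium; L→Large; XL→Large.
Brio's best replies: Small→XL; Medium→S; Large→XL.
The unique mutual best reply is (Large, XL), giving (5, 1).
Sequential outcome (Medium, M) differs from the Nash profile (Large, XL).

no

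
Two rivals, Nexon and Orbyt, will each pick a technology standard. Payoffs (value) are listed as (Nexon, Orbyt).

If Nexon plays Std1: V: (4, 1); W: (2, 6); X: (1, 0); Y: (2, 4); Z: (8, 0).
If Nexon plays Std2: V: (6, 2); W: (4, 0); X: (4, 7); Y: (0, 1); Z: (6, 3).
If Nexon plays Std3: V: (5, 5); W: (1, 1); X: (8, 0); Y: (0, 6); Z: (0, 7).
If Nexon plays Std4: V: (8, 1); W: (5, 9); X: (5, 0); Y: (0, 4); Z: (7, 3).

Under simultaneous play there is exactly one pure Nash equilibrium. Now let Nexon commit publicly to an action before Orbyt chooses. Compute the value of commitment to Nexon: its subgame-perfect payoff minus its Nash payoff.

Solve by backward induction (Nexon leads).
- Std1: Orbyt compares 1, 6, 0, 4, 0 and picks W; Nexon would get 2.
- Std2: Orbyt compares 2, 0, 7, 1, 3 and picks X; Nexon would get 4.
- Std3: Orbyt compares 5, 1, 0, 6, 7 and picks Z; Nexon would get 0.
- Std4: Orbyt compares 1, 9, 0, 4, 3 and picks W; Nexon would get 5.
Maximizing over 2, 4, 0, 5, Nexon chooses Std4. Subgame-perfect outcome: (Std4, W) with payoffs (5, 9).
Now find the simultaneous Nash equilibrium.
Nexon's best replies: V→Std4; W→Std4; X→Std3; Y→Std1; Z→Std1.
Orbyt's best replies: Std1→W; Std2→X; Std3→Z; Std4→W.
The unique mutual best reply is (Std4, W), giving (5, 9).
Nexon's commitment gain: 5 − 5 = 0.

0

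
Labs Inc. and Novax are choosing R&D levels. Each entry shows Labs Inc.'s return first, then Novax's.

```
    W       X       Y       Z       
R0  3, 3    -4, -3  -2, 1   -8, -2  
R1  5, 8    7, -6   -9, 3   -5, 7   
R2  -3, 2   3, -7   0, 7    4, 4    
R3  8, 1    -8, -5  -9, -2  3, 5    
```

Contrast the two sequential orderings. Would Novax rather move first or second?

second

If Labs Inc. leads: Novax's best replies are R0→W, R1→W, R2→Y, R3→Z; Labs Inc.'s induced payoffs 3, 5, 0, 3; outcome (R1, W), payoffs (5, 8).
If Novax leads: Labs Inc.'s best replies are W→R3, X→R1, Y→R2, Z→R2; Novax's induced payoffs 1, -6, 7, 4; outcome (R2, Y), payoffs (0, 7).
Novax gets 7 moving first and 8 moving second, so Novax prefers to move second.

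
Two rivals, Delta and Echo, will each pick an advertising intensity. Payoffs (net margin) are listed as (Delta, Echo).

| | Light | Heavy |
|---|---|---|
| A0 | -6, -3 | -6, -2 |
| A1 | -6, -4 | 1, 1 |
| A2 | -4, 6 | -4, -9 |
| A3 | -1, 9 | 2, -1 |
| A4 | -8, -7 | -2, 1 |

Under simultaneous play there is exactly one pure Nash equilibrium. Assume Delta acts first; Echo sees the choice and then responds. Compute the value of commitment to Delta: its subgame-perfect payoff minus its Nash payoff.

2

Backward induction with Delta moving first.
- A0 → Echo plays Heavy (best of -3, -2); Delta gets -6.
- A1 → Echo plays Heavy (best of -4, 1); Delta gets 1.
- A2 → Echo plays Light (best of 6, -9); Delta gets -4.
- A3 → Echo plays Light (best of 9, -1); Delta gets -1.
- A4 → Echo plays Heavy (best of -7, 1); Delta gets -2.
Maximizing over -6, 1, -4, -1, -2, Delta chooses A1. Subgame-perfect outcome: (A1, Heavy) with payoffs (1, 1).
Now find the simultaneous Nash equilibrium.
Delta's best replies: Light→A3; Heavy→A3.
Echo's best replies: A0→Heavy; A1→Heavy; A2→Light; A3→Light; A4→Heavy.
Only (A3, Light) has each player best-responding; Nash payoffs (-1, 9).
Delta's commitment gain: 1 − -1 = 2.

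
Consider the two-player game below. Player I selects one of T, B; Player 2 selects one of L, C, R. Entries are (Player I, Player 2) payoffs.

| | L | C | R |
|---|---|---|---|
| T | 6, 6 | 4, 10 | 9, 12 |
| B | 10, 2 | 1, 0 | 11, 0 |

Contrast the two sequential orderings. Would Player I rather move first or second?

If Player I leads: Player 2's best replies are T→R, B→L; Player I's induced payoffs 9, 10; outcome (B, L), payoffs (10, 2).
If Player 2 leads: Player I's best replies are L→B, C→T, R→B; Player 2's induced payoffs 2, 10, 0; outcome (T, C), payoffs (4, 10).
Player I gets 10 moving first and 4 moving second, so Player I prefers to move first.

first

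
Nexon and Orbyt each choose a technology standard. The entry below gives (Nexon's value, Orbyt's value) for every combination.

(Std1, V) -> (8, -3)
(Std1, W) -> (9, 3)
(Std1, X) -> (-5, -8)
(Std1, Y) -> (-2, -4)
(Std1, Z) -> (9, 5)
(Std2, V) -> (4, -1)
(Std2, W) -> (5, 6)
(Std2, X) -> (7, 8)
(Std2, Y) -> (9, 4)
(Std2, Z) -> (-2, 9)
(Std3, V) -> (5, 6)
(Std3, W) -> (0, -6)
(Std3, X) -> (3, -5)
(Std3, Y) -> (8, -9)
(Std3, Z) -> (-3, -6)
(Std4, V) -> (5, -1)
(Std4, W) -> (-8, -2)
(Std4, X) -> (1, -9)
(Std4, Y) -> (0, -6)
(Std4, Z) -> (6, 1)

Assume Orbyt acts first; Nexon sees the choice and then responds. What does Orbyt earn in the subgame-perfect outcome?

8

Solve by backward induction (Orbyt leads).
- V: Nexon compares 8, 4, 5, 5 and picks Std1; Orbyt would get -3.
- W: Nexon compares 9, 5, 0, -8 and picks Std1; Orbyt would get 3.
- X: Nexon compares -5, 7, 3, 1 and picks Std2; Orbyt would get 8.
- Y: Nexon compares -2, 9, 8, 0 and picks Std2; Orbyt would get 4.
- Z: Nexon compares 9, -2, -3, 6 and picks Std1; Orbyt would get 5.
Maximizing over -3, 3, 8, 4, 5, Orbyt chooses X. Subgame-perfect outcome: (Std2, X) with payoffs (7, 8).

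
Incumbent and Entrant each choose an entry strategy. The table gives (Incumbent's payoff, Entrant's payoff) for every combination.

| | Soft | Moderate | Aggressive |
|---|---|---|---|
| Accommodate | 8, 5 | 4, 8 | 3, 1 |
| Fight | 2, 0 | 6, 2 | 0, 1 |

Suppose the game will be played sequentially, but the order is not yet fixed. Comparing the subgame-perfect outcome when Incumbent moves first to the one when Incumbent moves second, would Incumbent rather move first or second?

second

If Incumbent leads: Entrant's best replies are Accommodate→Moderate, Fight→Moderate; Incumbent's induced payoffs 4, 6; outcome (Fight, Moderate), payoffs (6, 2).
If Entrant leads: Incumbent's best replies are Soft→Accommodate, Moderate→Fight, Aggressive→Accommodate; Entrant's induced payoffs 5, 2, 1; outcome (Accommodate, Soft), payoffs (8, 5).
Incumbent gets 6 moving first and 8 moving second, so Incumbent prefers to move second.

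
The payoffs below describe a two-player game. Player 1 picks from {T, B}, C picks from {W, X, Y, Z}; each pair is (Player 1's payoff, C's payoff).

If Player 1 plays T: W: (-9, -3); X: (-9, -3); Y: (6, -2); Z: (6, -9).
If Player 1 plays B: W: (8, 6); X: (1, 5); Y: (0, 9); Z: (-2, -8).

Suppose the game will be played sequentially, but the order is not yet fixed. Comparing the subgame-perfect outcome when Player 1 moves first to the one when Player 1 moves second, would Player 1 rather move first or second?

second

If Player 1 leads: C's best replies are T→Y, B→Y; Player 1's induced payoffs 6, 0; outcome (T, Y), payoffs (6, -2).
If C leads: Player 1's best replies are W→B, X→B, Y→T, Z→T; C's induced payoffs 6, 5, -2, -9; outcome (B, W), payoffs (8, 6).
Player 1 gets 6 moving first and 8 moving second, so Player 1 prefers to move second.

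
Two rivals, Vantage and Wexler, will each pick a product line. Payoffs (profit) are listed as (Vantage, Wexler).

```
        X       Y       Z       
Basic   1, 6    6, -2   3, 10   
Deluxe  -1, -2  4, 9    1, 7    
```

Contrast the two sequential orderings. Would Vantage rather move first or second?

If Vantage leads: Wexler's best replies are Basic→Z, Deluxe→Y; Vantage's induced payoffs 3, 4; outcome (Deluxe, Y), payoffs (4, 9).
If Wexler leads: Vantage's best replies are X→Basic, Y→Basic, Z→Basic; Wexler's induced payoffs 6, -2, 10; outcome (Basic, Z), payoffs (3, 10).
Vantage gets 4 moving first and 3 moving second, so Vantage prefers to move first.

first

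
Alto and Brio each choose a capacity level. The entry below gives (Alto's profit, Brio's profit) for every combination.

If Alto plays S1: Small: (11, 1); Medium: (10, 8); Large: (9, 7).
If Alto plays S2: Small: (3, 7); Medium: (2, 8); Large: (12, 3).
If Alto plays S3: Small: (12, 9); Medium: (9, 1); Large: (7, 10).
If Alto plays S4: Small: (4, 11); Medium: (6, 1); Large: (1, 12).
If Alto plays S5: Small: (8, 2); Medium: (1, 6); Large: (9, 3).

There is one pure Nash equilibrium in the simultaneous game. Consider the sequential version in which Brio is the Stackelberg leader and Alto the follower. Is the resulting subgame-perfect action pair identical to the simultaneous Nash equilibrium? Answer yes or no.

Solve by backward induction (Brio leads).
- Small → Alto plays S3 (best of 11, 3, 12, 4, 8); Brio gets 9.
- Medium → Alto plays S1 (best of 10, 2, 9, 6, 1); Brio gets 8.
- Large → Alto plays S2 (best of 9, 12, 7, 1, 9); Brio gets 3.
Brio's induced payoffs are 9, 8, 3, so Brio commits to Small. Subgame-perfect outcome: (S3, Small) with payoffs (12, 9).
Under simultaneous play:
Alto's best replies: Small→S3; Medium→S1; Large→S2.
Brio's best replies: S1→Medium; S2→Medium; S3→Large; S4→Large; S5→Medium.
Only (S1, Medium) has each player best-responding; Nash payoffs (10, 8).
Sequential outcome (S3, Small) differs from the Nash profile (S1, Medium).

no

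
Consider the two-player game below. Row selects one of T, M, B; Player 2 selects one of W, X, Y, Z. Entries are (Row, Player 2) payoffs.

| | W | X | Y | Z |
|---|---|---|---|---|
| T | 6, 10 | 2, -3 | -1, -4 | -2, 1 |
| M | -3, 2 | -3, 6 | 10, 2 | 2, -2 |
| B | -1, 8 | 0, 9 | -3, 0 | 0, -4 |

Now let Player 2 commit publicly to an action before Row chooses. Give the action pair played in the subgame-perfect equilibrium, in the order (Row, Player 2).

Solve by backward induction (Player 2 leads).
- W: Row compares 6, -3, -1 and picks T; Player 2 would get 10.
- X: Row compares 2, -3, 0 and picks T; Player 2 would get -3.
- Y: Row compares -1, 10, -3 and picks M; Player 2 would get 2.
- Z: Row compares -2, 2, 0 and picks M; Player 2 would get -2.
Maximizing over 10, -3, 2, -2, Player 2 chooses W. Subgame-perfect outcome: (T, W) with payoffs (6, 10).

(T, W)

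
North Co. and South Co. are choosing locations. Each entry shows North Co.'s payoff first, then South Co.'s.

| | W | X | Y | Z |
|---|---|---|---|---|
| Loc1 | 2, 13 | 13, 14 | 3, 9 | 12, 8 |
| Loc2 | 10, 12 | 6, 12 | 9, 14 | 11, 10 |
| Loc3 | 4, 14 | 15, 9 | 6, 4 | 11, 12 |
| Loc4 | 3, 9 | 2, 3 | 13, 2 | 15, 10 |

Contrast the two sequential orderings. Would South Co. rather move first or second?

first

If North Co. leads: South Co.'s best replies are Loc1→X, Loc2→Y, Loc3→W, Loc4→Z; North Co.'s induced payoffs 13, 9, 4, 15; outcome (Loc4, Z), payoffs (15, 10).
If South Co. leads: North Co.'s best replies are W→Loc2, X→Loc3, Y→Loc4, Z→Loc4; South Co.'s induced payoffs 12, 9, 2, 10; outcome (Loc2, W), payoffs (10, 12).
South Co. gets 12 moving first and 10 moving second, so South Co. prefers to move first.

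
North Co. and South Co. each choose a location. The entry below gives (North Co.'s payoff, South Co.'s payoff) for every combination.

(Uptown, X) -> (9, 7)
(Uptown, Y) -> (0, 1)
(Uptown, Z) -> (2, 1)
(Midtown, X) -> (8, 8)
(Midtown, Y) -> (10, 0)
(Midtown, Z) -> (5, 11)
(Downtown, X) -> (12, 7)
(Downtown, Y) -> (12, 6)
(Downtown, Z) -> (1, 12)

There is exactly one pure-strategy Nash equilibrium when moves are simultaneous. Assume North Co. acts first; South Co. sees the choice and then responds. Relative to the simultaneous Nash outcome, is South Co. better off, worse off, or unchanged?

South Co. best-responds to each possible North Co. move:
- Uptown → South Co. plays X (best of 7, 1, 1); North Co. gets 9.
- Midtown → South Co. plays Z (best of 8, 0, 11); North Co. gets 5.
- Downtown → South Co. plays Z (best of 7, 6, 12); North Co. gets 1.
Among 9, 5, 1, the best is 9 at Uptown. Subgame-perfect outcome: (Uptown, X) with payoffs (9, 7).
Under simultaneous play:
North Co.'s best replies: X→Downtown; Y→Downtown; Z→Midtown.
South Co.'s best replies: Uptown→X; Midtown→Z; Downtown→Z.
The unique mutual best reply is (Midtown, Z), giving (5, 11).
South Co. earns 7 sequentially versus 11 at the Nash outcome: worse off.

worse off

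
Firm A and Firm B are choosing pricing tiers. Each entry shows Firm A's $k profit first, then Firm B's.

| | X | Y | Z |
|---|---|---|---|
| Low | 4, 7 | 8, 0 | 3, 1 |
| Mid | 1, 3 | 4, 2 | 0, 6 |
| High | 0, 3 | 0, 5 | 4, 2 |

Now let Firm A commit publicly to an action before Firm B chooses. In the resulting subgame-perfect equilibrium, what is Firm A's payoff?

Solve by backward induction (Firm A leads).
- Low: Firm B compares 7, 0, 1 and picks X; Firm A would get 4.
- Mid: Firm B compares 3, 2, 6 and picks Z; Firm A would get 0.
- High: Firm B compares 3, 5, 2 and picks Y; Firm A would get 0.
Among 4, 0, 0, the best is 4 at Low. Subgame-perfect outcome: (Low, X) with payoffs (4, 7).

4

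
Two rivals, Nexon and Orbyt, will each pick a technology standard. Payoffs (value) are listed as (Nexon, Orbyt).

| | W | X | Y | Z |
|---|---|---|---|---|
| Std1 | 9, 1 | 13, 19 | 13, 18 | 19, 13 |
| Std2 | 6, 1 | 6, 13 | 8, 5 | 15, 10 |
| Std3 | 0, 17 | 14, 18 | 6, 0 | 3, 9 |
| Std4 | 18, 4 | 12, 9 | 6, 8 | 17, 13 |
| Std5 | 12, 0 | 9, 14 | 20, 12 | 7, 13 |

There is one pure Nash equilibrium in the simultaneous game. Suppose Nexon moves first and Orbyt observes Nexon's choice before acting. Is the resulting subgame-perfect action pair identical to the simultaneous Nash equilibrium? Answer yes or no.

Backward induction with Nexon moving first.
- Std1: BR = X, leader payoff 13.
- Std2: BR = X, leader payoff 6.
- Std3: BR = X, leader payoff 14.
- Std4: BR = Z, leader payoff 17.
- Std5: BR = X, leader payoff 9.
Maximizing over 13, 6, 14, 17, 9, Nexon chooses Std4. Subgame-perfect outcome: (Std4, Z) with payoffs (17, 13).
Under simultaneous play:
Nexon's best replies: W→Std4; X→Std3; Y→Std5; Z→Std1.
Orbyt's best replies: Std1→X; Std2→X; Std3→X; Std4→Z; Std5→X.
Only (Std3, X) has each player best-responding; Nash payoffs (14, 18).
Sequential outcome (Std4, Z) differs from the Nash profile (Std3, X).

no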